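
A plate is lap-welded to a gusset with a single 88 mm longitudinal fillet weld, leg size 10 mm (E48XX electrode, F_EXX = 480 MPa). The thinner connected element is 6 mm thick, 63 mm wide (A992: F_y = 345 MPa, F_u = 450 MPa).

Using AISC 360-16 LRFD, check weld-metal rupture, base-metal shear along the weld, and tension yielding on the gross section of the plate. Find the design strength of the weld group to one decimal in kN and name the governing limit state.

106.9 kN (base-metal shear governs)

Weld metal: throat = 0.707×10 = 7.07 mm, L = 88 mm. φR_n = 0.75 × 0.6 × 480 × 7.07 × 88 = 134.4 kN.
Base metal shear (6 mm plate): yield φR_n = 1.0×0.6×345×6×88 = 109.3 kN; rupture φR_n = 0.75×0.6×450×6×88 = 106.9 kN; take 106.9 kN (rupture).
Tension yield (gross): A_g = 63×6 = 378 mm². φR_n = 0.90 × 345 × 378 = 117.4 kN.
Governing: min(134.4, 106.9, 117.4) = 106.9 kN → base-metal shear.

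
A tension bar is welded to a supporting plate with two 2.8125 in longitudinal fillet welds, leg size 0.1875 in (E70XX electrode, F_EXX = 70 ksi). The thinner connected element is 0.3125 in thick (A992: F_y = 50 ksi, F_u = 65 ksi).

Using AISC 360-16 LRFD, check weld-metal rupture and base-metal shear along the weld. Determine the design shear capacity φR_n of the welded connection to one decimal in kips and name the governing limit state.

Weld metal: throat = 0.707×0.1875 = 0.13256 in, L = 2×2.8125 = 5.625 in. φR_n = 0.75 × 0.6 × 70 × 0.13256 × 5.625 = 23.5 kips.
Base metal shear (0.3125 in plate): yield φR_n = 1.0×0.6×50×0.3125×5.625 = 52.7 kips; rupture φR_n = 0.75×0.6×65×0.3125×5.625 = 51.4 kips; take 51.4 kips (rupture).
Governing: min(23.5, 51.4) = 23.5 kips → weld metal.

23.5 kips (weld metal governs)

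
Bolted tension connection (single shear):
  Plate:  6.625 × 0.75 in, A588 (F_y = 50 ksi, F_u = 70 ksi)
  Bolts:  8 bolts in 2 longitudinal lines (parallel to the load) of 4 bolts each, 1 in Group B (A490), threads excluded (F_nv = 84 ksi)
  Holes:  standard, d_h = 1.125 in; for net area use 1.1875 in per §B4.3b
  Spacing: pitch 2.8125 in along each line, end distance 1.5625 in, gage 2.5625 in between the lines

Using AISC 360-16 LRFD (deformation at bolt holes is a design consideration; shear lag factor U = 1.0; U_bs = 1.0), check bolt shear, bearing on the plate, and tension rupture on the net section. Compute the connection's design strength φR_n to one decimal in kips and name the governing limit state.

167.3 kips (net-section rupture governs)

Bolt shear: A_b = π(1)²/4 = 0.7854 in². φR_n = 0.75 × 84 × 0.7854 × 8 × 1 = 395.8 kips.
Bearing (0.75 in plate, F_u = 70 ksi): end bolts L_c = 1.5625 − 1.125/2 = 1, R_n = min(1.2×1×0.75×70, 2.4×1×0.75×70) = 63 kips/bolt; interior L_c = 2.8125 − 1.125 = 1.6875, R_n = 106.31 kips/bolt. φR_n = 0.75 × (2×63 + 6×106.31) = 572.9 kips.
Tension rupture (net): A_n = (6.625 − 2×1.1875)×0.75 = 3.1875 in² (U = 1.0, A_e = A_n). φR_n = 0.75 × 70 × 3.1875 = 167.3 kips.
Governing: min(395.8, 572.9, 167.3) = 167.3 kips → net-section rupture.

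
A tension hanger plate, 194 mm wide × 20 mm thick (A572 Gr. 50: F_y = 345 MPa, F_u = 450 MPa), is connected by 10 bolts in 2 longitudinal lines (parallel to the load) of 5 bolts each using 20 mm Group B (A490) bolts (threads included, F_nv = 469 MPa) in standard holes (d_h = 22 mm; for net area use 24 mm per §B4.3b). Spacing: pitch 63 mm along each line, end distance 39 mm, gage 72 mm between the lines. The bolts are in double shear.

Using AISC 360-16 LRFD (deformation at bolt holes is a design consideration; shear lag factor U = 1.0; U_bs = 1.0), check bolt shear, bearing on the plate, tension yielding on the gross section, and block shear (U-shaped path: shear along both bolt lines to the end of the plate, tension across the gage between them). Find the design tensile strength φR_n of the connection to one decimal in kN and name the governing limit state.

Bolt shear: A_b = π(20)²/4 = 314.16 mm². φR_n = 0.75 × 469 × 314.16 × 10 × 2 = 2210.1 kN.
Bearing (20 mm plate, F_u = 450 MPa): end bolts L_c = 39 − 22/2 = 28, R_n = min(1.2×28×20×450, 2.4×20×20×450) = 302.4 kN/bolt; interior L_c = 63 − 22 = 41, R_n = 432 kN/bolt. φR_n = 0.75 × (2×302.4 + 8×432) = 3045.6 kN.
Tension yield (gross): A_g = 194×20 = 3880 mm². φR_n = 0.90 × 345 × 3880 = 1204.7 kN.
Block shear: shear path 2×[39+4×63] = 2×291 mm, A_gv = 11640, A_nv = 2×(291 − 4.5×24)×20 = 7320 mm²; tension across gage: (72 − 1×24)×20 = 960 mm². R_n = min(0.6×450×7320, 0.6×345×11640) + 1.0×450×960 = min(1976.4, 2409.5) + 432 = 2408.4 kN. φR_n = 0.75 × 2408.4 = 1806.3 kN.
Governing: min(2210.1, 3045.6, 1204.7, 1806.3) = 1204.7 kN → gross-section yield.

1204.7 kN (gross-section yield governs)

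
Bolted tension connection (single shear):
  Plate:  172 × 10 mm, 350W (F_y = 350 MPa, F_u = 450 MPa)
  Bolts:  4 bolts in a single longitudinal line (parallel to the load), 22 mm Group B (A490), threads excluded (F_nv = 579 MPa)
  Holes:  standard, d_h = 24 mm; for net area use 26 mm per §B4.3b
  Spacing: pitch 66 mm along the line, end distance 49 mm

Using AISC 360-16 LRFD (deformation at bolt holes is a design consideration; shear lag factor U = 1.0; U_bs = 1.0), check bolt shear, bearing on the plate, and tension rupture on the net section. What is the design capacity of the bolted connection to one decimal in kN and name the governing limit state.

Bolt shear: A_b = π(22)²/4 = 380.13 mm². φR_n = 0.75 × 579 × 380.13 × 4 × 1 = 660.3 kN.
Bearing (10 mm plate, F_u = 450 MPa): end bolts L_c = 49 − 24/2 = 37, R_n = min(1.2×37×10×450, 2.4×22×10×450) = 199.8 kN/bolt; interior L_c = 66 − 24 = 42, R_n = 226.8 kN/bolt. φR_n = 0.75 × (1×199.8 + 3×226.8) = 660.2 kN.
Tension rupture (net): A_n = (172 − 1×26)×10 = 1460 mm² (U = 1.0, A_e = A_n). φR_n = 0.75 × 450 × 1460 = 492.8 kN.
Governing: min(660.3, 660.2, 492.8) = 492.8 kN → net-section rupture.

492.8 kN (net-section rupture governs)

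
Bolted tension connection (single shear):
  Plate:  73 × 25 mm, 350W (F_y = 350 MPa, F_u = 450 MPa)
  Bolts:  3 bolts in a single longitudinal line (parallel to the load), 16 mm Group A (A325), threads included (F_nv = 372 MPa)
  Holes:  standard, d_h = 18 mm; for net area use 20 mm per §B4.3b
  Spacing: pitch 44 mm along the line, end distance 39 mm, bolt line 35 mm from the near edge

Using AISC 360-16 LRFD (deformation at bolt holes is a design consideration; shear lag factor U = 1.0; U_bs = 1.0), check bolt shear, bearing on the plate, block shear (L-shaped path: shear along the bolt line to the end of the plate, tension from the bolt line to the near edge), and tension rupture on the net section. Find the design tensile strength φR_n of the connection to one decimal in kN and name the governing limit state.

168.3 kN (bolt shear governs)

Bolt shear: A_b = π(16)²/4 = 201.06 mm². φR_n = 0.75 × 372 × 201.06 × 3 × 1 = 168.3 kN.
Bearing (25 mm plate, F_u = 450 MPa): end bolts L_c = 39 − 18/2 = 30, R_n = min(1.2×30×25×450, 2.4×16×25×450) = 405 kN/bolt; interior L_c = 44 − 18 = 26, R_n = 351 kN/bolt. φR_n = 0.75 × (1×405 + 2×351) = 830.3 kN.
Block shear: shear path 1×[39+2×44] = 1×127 mm, A_gv = 3175, A_nv = 1×(127 − 2.5×20)×25 = 1925 mm²; tension to near edge: (35 − 0.5×20)×25 = 625 mm². R_n = min(0.6×450×1925, 0.6×350×3175) + 1.0×450×625 = min(519.75, 666.75) + 281.25 = 801 kN. φR_n = 0.75 × 801 = 600.8 kN.
Tension rupture (net): A_n = (73 − 1×20)×25 = 1325 mm² (U = 1.0, A_e = A_n). φR_n = 0.75 × 450 × 1325 = 447.2 kN.
Governing: min(168.3, 830.3, 600.8, 447.2) = 168.3 kN → bolt shear.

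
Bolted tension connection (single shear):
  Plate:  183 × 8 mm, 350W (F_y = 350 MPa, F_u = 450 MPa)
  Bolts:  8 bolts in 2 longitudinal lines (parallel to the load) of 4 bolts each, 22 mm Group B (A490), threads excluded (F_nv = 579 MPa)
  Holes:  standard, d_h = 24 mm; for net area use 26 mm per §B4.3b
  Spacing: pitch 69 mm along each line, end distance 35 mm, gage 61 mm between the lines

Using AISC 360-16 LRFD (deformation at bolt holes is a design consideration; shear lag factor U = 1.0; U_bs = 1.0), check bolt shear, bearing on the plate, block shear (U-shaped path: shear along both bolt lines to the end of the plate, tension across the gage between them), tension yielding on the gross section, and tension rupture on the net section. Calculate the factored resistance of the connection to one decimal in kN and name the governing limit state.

353.7 kN (net-section rupture governs)

Bolt shear: A_b = π(22)²/4 = 380.13 mm². φR_n = 0.75 × 579 × 380.13 × 8 × 1 = 1320.6 kN.
Bearing (8 mm plate, F_u = 450 MPa): end bolts L_c = 35 − 24/2 = 23, R_n = min(1.2×23×8×450, 2.4×22×8×450) = 99.36 kN/bolt; interior L_c = 69 − 24 = 45, R_n = 190.08 kN/bolt. φR_n = 0.75 × (2×99.36 + 6×190.08) = 1004.4 kN.
Block shear: shear path 2×[35+3×69] = 2×242 mm, A_gv = 3872, A_nv = 2×(242 − 3.5×26)×8 = 2416 mm²; tension across gage: (61 − 1×26)×8 = 280 mm². R_n = min(0.6×450×2416, 0.6×350×3872) + 1.0×450×280 = min(652.32, 813.12) + 126 = 778.32 kN. φR_n = 0.75 × 778.32 = 583.7 kN.
Tension yield (gross): A_g = 183×8 = 1464 mm². φR_n = 0.90 × 350 × 1464 = 461.2 kN.
Tension rupture (net): A_n = (183 − 2×26)×8 = 1048 mm² (U = 1.0, A_e = A_n). φR_n = 0.75 × 450 × 1048 = 353.7 kN.
Governing: min(1320.6, 1004.4, 583.7, 461.2, 353.7) = 353.7 kN → net-section rupture.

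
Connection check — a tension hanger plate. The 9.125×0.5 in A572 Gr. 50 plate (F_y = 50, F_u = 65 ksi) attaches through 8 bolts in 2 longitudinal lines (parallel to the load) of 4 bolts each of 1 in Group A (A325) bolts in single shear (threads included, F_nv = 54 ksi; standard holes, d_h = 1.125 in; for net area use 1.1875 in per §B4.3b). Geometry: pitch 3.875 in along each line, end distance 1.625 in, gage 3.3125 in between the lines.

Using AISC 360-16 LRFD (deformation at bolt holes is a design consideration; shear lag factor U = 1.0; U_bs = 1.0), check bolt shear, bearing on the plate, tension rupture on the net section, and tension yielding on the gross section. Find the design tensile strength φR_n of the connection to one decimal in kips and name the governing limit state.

Bolt shear: A_b = π(1)²/4 = 0.7854 in². φR_n = 0.75 × 54 × 0.7854 × 8 × 1 = 254.5 kips.
Bearing (0.5 in plate, F_u = 65 ksi): end bolts L_c = 1.625 − 1.125/2 = 1.0625, R_n = min(1.2×1.0625×0.5×65, 2.4×1×0.5×65) = 41.438 kips/bolt; interior L_c = 3.875 − 1.125 = 2.75, R_n = 78 kips/bolt. φR_n = 0.75 × (2×41.438 + 6×78) = 413.2 kips.
Tension rupture (net): A_n = (9.125 − 2×1.1875)×0.5 = 3.375 in² (U = 1.0, A_e = A_n). φR_n = 0.75 × 65 × 3.375 = 164.5 kips.
Tension yield (gross): A_g = 9.125×0.5 = 4.5625 in². φR_n = 0.90 × 50 × 4.5625 = 205.3 kips.
Governing: min(254.5, 413.2, 164.5, 205.3) = 164.5 kips → net-section rupture.

164.5 kips (net-section rupture governs)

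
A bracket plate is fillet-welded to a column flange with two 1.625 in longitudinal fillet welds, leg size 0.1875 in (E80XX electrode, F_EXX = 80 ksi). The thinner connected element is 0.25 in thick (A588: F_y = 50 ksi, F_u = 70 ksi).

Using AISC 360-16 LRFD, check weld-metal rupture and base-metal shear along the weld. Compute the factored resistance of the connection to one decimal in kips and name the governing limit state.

15.5 kips (weld metal governs)

Weld metal: throat = 0.707×0.1875 = 0.13256 in, L = 2×1.625 = 3.25 in. φR_n = 0.75 × 0.6 × 80 × 0.13256 × 3.25 = 15.5 kips.
Base metal shear (0.25 in plate): yield φR_n = 1.0×0.6×50×0.25×3.25 = 24.4 kips; rupture φR_n = 0.75×0.6×70×0.25×3.25 = 25.6 kips; take 24.4 kips (yield).
Governing: min(15.5, 24.4) = 15.5 kips → weld metal.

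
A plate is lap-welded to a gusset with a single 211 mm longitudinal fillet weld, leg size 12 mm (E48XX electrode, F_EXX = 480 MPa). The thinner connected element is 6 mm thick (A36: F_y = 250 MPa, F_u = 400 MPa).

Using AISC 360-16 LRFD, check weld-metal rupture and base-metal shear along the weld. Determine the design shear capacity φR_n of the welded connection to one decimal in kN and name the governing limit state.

Weld metal: throat = 0.707×12 = 8.484 mm, L = 211 mm. φR_n = 0.75 × 0.6 × 480 × 8.484 × 211 = 386.7 kN.
Base metal shear (6 mm plate): yield φR_n = 1.0×0.6×250×6×211 = 189.9 kN; rupture φR_n = 0.75×0.6×400×6×211 = 227.9 kN; take 189.9 kN (yield).
Governing: min(386.7, 189.9) = 189.9 kN → base-metal shear.

189.9 kN (base-metal shear governs)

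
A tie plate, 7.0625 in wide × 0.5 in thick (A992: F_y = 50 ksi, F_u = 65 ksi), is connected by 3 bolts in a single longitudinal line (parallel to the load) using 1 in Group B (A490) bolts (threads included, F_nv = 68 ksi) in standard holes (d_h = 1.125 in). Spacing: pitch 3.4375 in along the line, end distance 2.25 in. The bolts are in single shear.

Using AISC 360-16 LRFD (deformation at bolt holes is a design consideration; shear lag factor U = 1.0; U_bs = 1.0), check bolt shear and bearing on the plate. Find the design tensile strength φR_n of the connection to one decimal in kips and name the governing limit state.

Bolt shear: A_b = π(1)²/4 = 0.7854 in². φR_n = 0.75 × 68 × 0.7854 × 3 × 1 = 120.2 kips.
Bearing (0.5 in plate, F_u = 65 ksi): end bolts L_c = 2.25 − 1.125/2 = 1.6875, R_n = min(1.2×1.6875×0.5×65, 2.4×1×0.5×65) = 65.813 kips/bolt; interior L_c = 3.4375 − 1.125 = 2.3125, R_n = 78 kips/bolt. φR_n = 0.75 × (1×65.813 + 2×78) = 166.4 kips.
Governing: min(120.2, 166.4) = 120.2 kips → bolt shear.

120.2 kips (bolt shear governs)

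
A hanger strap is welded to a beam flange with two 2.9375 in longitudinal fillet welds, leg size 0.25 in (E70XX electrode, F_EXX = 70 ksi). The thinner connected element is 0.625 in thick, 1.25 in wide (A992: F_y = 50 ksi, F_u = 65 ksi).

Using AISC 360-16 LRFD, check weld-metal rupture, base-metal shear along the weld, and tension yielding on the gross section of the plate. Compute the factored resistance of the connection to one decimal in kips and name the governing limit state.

32.7 kips (weld metal governs)

Weld metal: throat = 0.707×0.25 = 0.17675 in, L = 2×2.9375 = 5.875 in. φR_n = 0.75 × 0.6 × 70 × 0.17675 × 5.875 = 32.7 kips.
Base metal shear (0.625 in plate): yield φR_n = 1.0×0.6×50×0.625×5.875 = 110.2 kips; rupture φR_n = 0.75×0.6×65×0.625×5.875 = 107.4 kips; take 107.4 kips (rupture).
Tension yield (gross): A_g = 1.25×0.625 = 0.78125 in². φR_n = 0.90 × 50 × 0.78125 = 35.2 kips.
Governing: min(32.7, 107.4, 35.2) = 32.7 kips → weld metal.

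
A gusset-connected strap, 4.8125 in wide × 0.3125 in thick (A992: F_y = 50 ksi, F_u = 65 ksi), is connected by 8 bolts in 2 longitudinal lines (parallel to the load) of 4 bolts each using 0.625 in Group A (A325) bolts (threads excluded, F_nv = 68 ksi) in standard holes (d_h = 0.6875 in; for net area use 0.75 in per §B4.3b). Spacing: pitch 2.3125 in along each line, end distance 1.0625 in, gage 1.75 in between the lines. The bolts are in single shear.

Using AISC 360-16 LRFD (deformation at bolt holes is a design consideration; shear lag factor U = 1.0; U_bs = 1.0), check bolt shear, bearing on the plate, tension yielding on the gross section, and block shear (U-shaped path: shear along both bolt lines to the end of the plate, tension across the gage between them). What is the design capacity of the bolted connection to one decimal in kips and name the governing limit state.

67.7 kips (gross-section yield governs)

Bolt shear: A_b = π(0.625)²/4 = 0.3068 in². φR_n = 0.75 × 68 × 0.3068 × 8 × 1 = 125.2 kips.
Bearing (0.3125 in plate, F_u = 65 ksi): end bolts L_c = 1.0625 − 0.6875/2 = 0.71875, R_n = min(1.2×0.71875×0.3125×65, 2.4×0.625×0.3125×65) = 17.52 kips/bolt; interior L_c = 2.3125 − 0.6875 = 1.625, R_n = 30.469 kips/bolt. φR_n = 0.75 × (2×17.52 + 6×30.469) = 163.4 kips.
Tension yield (gross): A_g = 4.8125×0.3125 = 1.5039 in². φR_n = 0.90 × 50 × 1.5039 = 67.7 kips.
Block shear: shear path 2×[1.0625+3×2.3125] = 2×8 in, A_gv = 5, A_nv = 2×(8 − 3.5×0.75)×0.3125 = 3.3594 in²; tension across gage: (1.75 − 1×0.75)×0.3125 = 0.3125 in². R_n = min(0.6×65×3.3594, 0.6×50×5) + 1.0×65×0.3125 = min(131.02, 150) + 20.313 = 151.33 kips. φR_n = 0.75 × 151.33 = 113.5 kips.
Governing: min(125.2, 163.4, 67.7, 113.5) = 67.7 kips → gross-section yield.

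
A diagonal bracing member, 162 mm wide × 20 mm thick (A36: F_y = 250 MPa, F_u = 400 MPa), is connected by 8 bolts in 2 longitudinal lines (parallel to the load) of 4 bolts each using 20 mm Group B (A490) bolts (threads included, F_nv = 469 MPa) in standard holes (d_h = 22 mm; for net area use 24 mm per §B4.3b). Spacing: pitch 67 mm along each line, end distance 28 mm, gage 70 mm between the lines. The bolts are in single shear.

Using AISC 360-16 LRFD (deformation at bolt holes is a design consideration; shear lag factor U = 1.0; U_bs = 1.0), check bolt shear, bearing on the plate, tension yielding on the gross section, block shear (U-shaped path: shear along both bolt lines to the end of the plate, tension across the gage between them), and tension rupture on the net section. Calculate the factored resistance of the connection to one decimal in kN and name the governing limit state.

684.0 kN (net-section rupture governs)

Bolt shear: A_b = π(20)²/4 = 314.16 mm². φR_n = 0.75 × 469 × 314.16 × 8 × 1 = 884.0 kN.
Bearing (20 mm plate, F_u = 400 MPa): end bolts L_c = 28 − 22/2 = 17, R_n = min(1.2×17×20×400, 2.4×20×20×400) = 163.2 kN/bolt; interior L_c = 67 − 22 = 45, R_n = 384 kN/bolt. φR_n = 0.75 × (2×163.2 + 6×384) = 1972.8 kN.
Tension yield (gross): A_g = 162×20 = 3240 mm². φR_n = 0.90 × 250 × 3240 = 729.0 kN.
Block shear: shear path 2×[28+3×67] = 2×229 mm, A_gv = 9160, A_nv = 2×(229 − 3.5×24)×20 = 5800 mm²; tension across gage: (70 − 1×24)×20 = 920 mm². R_n = min(0.6×400×5800, 0.6×250×9160) + 1.0×400×920 = min(1392, 1374) + 368 = 1742 kN. φR_n = 0.75 × 1742 = 1306.5 kN.
Tension rupture (net): A_n = (162 − 2×24)×20 = 2280 mm² (U = 1.0, A_e = A_n). φR_n = 0.75 × 400 × 2280 = 684.0 kN.
Governing: min(884.0, 1972.8, 729.0, 1306.5, 684.0) = 684.0 kN → net-section rupture.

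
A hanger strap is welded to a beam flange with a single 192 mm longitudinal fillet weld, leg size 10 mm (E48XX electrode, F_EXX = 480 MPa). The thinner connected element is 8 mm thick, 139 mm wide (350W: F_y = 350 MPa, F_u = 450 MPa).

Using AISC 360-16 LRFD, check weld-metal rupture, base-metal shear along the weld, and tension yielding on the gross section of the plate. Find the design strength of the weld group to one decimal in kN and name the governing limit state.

Weld metal: throat = 0.707×10 = 7.07 mm, L = 192 mm. φR_n = 0.75 × 0.6 × 480 × 7.07 × 192 = 293.2 kN.
Base metal shear (8 mm plate): yield φR_n = 1.0×0.6×350×8×192 = 322.6 kN; rupture φR_n = 0.75×0.6×450×8×192 = 311.0 kN; take 311.0 kN (rupture).
Tension yield (gross): A_g = 139×8 = 1112 mm². φR_n = 0.90 × 350 × 1112 = 350.3 kN.
Governing: min(293.2, 311.0, 350.3) = 293.2 kN → weld metal.

293.2 kN (weld metal governs)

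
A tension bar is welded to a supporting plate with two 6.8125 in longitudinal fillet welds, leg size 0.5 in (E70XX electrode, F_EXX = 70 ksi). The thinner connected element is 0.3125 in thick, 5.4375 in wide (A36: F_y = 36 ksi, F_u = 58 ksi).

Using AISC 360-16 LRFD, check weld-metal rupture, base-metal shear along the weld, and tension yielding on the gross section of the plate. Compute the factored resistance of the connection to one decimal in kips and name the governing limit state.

Weld metal: throat = 0.707×0.5 = 0.3535 in, L = 2×6.8125 = 13.625 in. φR_n = 0.75 × 0.6 × 70 × 0.3535 × 13.625 = 151.7 kips.
Base metal shear (0.3125 in plate): yield φR_n = 1.0×0.6×36×0.3125×13.625 = 92.0 kips; rupture φR_n = 0.75×0.6×58×0.3125×13.625 = 111.1 kips; take 92.0 kips (yield).
Tension yield (gross): A_g = 5.4375×0.3125 = 1.6992 in². φR_n = 0.90 × 36 × 1.6992 = 55.1 kips.
Governing: min(151.7, 92.0, 55.1) = 55.1 kips → gross-section yield.

55.1 kips (gross-section yield governs)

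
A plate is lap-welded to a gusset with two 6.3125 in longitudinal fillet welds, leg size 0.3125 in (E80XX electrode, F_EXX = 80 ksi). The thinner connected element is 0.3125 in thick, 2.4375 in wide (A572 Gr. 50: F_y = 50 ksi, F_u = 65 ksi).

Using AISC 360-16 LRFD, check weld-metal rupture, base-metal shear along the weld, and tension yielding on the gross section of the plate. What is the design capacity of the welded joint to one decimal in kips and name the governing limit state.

Weld metal: throat = 0.707×0.3125 = 0.22094 in, L = 2×6.3125 = 12.625 in. φR_n = 0.75 × 0.6 × 80 × 0.22094 × 12.625 = 100.4 kips.
Base metal shear (0.3125 in plate): yield φR_n = 1.0×0.6×50×0.3125×12.625 = 118.4 kips; rupture φR_n = 0.75×0.6×65×0.3125×12.625 = 115.4 kips; take 115.4 kips (rupture).
Tension yield (gross): A_g = 2.4375×0.3125 = 0.76172 in². φR_n = 0.90 × 50 × 0.76172 = 34.3 kips.
Governing: min(100.4, 115.4, 34.3) = 34.3 kips → gross-section yield.

34.3 kips (gross-section yield governs)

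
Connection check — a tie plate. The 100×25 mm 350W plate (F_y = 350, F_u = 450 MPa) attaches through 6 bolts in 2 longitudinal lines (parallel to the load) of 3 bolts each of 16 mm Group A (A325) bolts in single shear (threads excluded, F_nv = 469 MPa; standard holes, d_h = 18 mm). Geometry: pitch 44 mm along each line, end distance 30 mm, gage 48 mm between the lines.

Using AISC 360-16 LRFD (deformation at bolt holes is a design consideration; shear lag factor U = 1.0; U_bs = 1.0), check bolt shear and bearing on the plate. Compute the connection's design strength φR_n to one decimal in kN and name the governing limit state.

Bolt shear: A_b = π(16)²/4 = 201.06 mm². φR_n = 0.75 × 469 × 201.06 × 6 × 1 = 424.3 kN.
Bearing (25 mm plate, F_u = 450 MPa): end bolts L_c = 30 − 18/2 = 21, R_n = min(1.2×21×25×450, 2.4×16×25×450) = 283.5 kN/bolt; interior L_c = 44 − 18 = 26, R_n = 351 kN/bolt. φR_n = 0.75 × (2×283.5 + 4×351) = 1478.3 kN.
Governing: min(424.3, 1478.3) = 424.3 kN → bolt shear.

424.3 kN (bolt shear governs)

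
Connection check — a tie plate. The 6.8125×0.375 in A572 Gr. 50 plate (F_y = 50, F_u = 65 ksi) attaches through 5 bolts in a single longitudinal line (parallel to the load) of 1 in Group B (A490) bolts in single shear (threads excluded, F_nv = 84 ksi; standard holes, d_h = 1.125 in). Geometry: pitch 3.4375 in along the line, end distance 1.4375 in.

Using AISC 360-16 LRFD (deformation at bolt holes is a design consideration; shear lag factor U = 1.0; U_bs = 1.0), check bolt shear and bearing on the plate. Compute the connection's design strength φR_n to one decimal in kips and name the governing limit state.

Bolt shear: A_b = π(1)²/4 = 0.7854 in². φR_n = 0.75 × 84 × 0.7854 × 5 × 1 = 247.4 kips.
Bearing (0.375 in plate, F_u = 65 ksi): end bolts L_c = 1.4375 − 1.125/2 = 0.875, R_n = min(1.2×0.875×0.375×65, 2.4×1×0.375×65) = 25.594 kips/bolt; interior L_c = 3.4375 − 1.125 = 2.3125, R_n = 58.5 kips/bolt. φR_n = 0.75 × (1×25.594 + 4×58.5) = 194.7 kips.
Governing: min(247.4, 194.7) = 194.7 kips → bearing.

194.7 kips (bearing governs)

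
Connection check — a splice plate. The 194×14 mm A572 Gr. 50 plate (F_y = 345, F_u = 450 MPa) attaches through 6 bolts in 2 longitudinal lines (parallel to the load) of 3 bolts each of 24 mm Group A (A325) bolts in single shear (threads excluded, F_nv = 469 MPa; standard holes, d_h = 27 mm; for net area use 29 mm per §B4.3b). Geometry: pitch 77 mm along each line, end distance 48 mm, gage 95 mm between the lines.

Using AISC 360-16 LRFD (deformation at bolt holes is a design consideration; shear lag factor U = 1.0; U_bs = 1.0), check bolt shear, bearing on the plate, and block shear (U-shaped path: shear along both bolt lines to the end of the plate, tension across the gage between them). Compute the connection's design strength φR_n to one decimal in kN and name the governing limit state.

954.8 kN (bolt shear governs)

Bolt shear: A_b = π(24)²/4 = 452.39 mm². φR_n = 0.75 × 469 × 452.39 × 6 × 1 = 954.8 kN.
Bearing (14 mm plate, F_u = 450 MPa): end bolts L_c = 48 − 27/2 = 34.5, R_n = min(1.2×34.5×14×450, 2.4×24×14×450) = 260.82 kN/bolt; interior L_c = 77 − 27 = 50, R_n = 362.88 kN/bolt. φR_n = 0.75 × (2×260.82 + 4×362.88) = 1479.9 kN.
Block shear: shear path 2×[48+2×77] = 2×202 mm, A_gv = 5656, A_nv = 2×(202 − 2.5×29)×14 = 3626 mm²; tension across gage: (95 − 1×29)×14 = 924 mm². R_n = min(0.6×450×3626, 0.6×345×5656) + 1.0×450×924 = min(979.02, 1170.8) + 415.8 = 1394.8 kN. φR_n = 0.75 × 1394.8 = 1046.1 kN.
Governing: min(954.8, 1479.9, 1046.1) = 954.8 kN → bolt shear.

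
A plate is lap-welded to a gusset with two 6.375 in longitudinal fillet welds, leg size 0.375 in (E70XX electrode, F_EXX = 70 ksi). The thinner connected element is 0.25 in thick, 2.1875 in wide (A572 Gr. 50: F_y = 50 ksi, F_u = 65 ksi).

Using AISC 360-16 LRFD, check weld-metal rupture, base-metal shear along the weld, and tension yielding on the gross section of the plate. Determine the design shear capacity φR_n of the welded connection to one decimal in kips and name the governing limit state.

24.6 kips (gross-section yield governs)

Weld metal: throat = 0.707×0.375 = 0.26513 in, L = 2×6.375 = 12.75 in. φR_n = 0.75 × 0.6 × 70 × 0.26513 × 12.75 = 106.5 kips.
Base metal shear (0.25 in plate): yield φR_n = 1.0×0.6×50×0.25×12.75 = 95.6 kips; rupture φR_n = 0.75×0.6×65×0.25×12.75 = 93.2 kips; take 93.2 kips (rupture).
Tension yield (gross): A_g = 2.1875×0.25 = 0.54688 in². φR_n = 0.90 × 50 × 0.54688 = 24.6 kips.
Governing: min(106.5, 93.2, 24.6) = 24.6 kips → gross-section yield.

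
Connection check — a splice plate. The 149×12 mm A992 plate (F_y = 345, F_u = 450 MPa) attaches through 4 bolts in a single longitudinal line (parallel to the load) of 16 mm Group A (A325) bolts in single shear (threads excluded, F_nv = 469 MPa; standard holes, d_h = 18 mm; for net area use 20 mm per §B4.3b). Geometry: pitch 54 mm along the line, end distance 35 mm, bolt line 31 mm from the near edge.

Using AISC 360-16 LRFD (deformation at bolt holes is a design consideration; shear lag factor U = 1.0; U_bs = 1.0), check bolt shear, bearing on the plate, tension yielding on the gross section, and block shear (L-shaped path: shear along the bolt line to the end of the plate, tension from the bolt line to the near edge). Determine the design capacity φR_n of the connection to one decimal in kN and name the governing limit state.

282.9 kN (bolt shear governs)

Bolt shear: A_b = π(16)²/4 = 201.06 mm². φR_n = 0.75 × 469 × 201.06 × 4 × 1 = 282.9 kN.
Bearing (12 mm plate, F_u = 450 MPa): end bolts L_c = 35 − 18/2 = 26, R_n = min(1.2×26×12×450, 2.4×16×12×450) = 168.48 kN/bolt; interior L_c = 54 − 18 = 36, R_n = 207.36 kN/bolt. φR_n = 0.75 × (1×168.48 + 3×207.36) = 592.9 kN.
Tension yield (gross): A_g = 149×12 = 1788 mm². φR_n = 0.90 × 345 × 1788 = 555.2 kN.
Block shear: shear path 1×[35+3×54] = 1×197 mm, A_gv = 2364, A_nv = 1×(197 − 3.5×20)×12 = 1524 mm²; tension to near edge: (31 − 0.5×20)×12 = 252 mm². R_n = min(0.6×450×1524, 0.6×345×2364) + 1.0×450×252 = min(411.48, 489.35) + 113.4 = 524.88 kN. φR_n = 0.75 × 524.88 = 393.7 kN.
Governing: min(282.9, 592.9, 555.2, 393.7) = 282.9 kN → bolt shear.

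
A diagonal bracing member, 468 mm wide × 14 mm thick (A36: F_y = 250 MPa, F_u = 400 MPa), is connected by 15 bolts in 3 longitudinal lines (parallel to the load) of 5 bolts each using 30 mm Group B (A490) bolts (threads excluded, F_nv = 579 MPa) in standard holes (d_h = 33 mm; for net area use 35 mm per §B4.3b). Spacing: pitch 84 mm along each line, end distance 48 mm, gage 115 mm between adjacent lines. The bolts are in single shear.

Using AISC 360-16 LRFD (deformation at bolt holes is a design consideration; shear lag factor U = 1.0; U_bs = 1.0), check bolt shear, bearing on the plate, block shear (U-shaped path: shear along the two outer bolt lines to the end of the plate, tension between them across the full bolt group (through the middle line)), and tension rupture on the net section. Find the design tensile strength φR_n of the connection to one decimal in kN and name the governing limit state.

Bolt shear: A_b = π(30)²/4 = 706.86 mm². φR_n = 0.75 × 579 × 706.86 × 15 × 1 = 4604.3 kN.
Bearing (14 mm plate, F_u = 400 MPa): end bolts L_c = 48 − 33/2 = 31.5, R_n = min(1.2×31.5×14×400, 2.4×30×14×400) = 211.68 kN/bolt; interior L_c = 84 − 33 = 51, R_n = 342.72 kN/bolt. φR_n = 0.75 × (3×211.68 + 12×342.72) = 3560.8 kN.
Block shear: shear path 2×[48+4×84] = 2×384 mm, A_gv = 10752, A_nv = 2×(384 − 4.5×35)×14 = 6342 mm²; tension across gage: (230 − 2×35)×14 = 2240 mm². R_n = min(0.6×400×6342, 0.6×250×10752) + 1.0×400×2240 = min(1522.1, 1612.8) + 896 = 2418.1 kN. φR_n = 0.75 × 2418.1 = 1813.6 kN.
Tension rupture (net): A_n = (468 − 3×35)×14 = 5082 mm² (U = 1.0, A_e = A_n). φR_n = 0.75 × 400 × 5082 = 1524.6 kN.
Governing: min(4604.3, 3560.8, 1813.6, 1524.6) = 1524.6 kN → net-section rupture.

1524.6 kN (net-section rupture governs)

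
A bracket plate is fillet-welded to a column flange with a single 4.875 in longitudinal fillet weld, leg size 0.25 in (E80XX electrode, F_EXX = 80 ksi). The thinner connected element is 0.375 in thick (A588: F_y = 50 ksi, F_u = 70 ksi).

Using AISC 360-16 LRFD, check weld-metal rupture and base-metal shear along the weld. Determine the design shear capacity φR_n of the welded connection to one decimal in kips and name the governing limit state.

Weld metal: throat = 0.707×0.25 = 0.17675 in, L = 4.875 in. φR_n = 0.75 × 0.6 × 80 × 0.17675 × 4.875 = 31.0 kips.
Base metal shear (0.375 in plate): yield φR_n = 1.0×0.6×50×0.375×4.875 = 54.8 kips; rupture φR_n = 0.75×0.6×70×0.375×4.875 = 57.6 kips; take 54.8 kips (yield).
Governing: min(31.0, 54.8) = 31.0 kips → weld metal.

31.0 kips (weld metal governs)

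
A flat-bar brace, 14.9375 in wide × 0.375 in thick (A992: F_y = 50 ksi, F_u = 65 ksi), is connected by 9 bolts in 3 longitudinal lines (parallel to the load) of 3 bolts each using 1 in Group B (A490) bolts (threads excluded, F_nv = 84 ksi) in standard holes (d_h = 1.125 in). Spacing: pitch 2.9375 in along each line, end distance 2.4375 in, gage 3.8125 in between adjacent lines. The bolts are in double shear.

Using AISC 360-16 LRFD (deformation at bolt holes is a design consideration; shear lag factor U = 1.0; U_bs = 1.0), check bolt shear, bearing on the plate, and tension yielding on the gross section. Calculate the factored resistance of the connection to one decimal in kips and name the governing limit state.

252.1 kips (gross-section yield governs)

Bolt shear: A_b = π(1)²/4 = 0.7854 in². φR_n = 0.75 × 84 × 0.7854 × 9 × 2 = 890.6 kips.
Bearing (0.375 in plate, F_u = 65 ksi): end bolts L_c = 2.4375 − 1.125/2 = 1.875, R_n = min(1.2×1.875×0.375×65, 2.4×1×0.375×65) = 54.844 kips/bolt; interior L_c = 2.9375 − 1.125 = 1.8125, R_n = 53.016 kips/bolt. φR_n = 0.75 × (3×54.844 + 6×53.016) = 362.0 kips.
Tension yield (gross): A_g = 14.9375×0.375 = 5.6016 in². φR_n = 0.90 × 50 × 5.6016 = 252.1 kips.
Governing: min(890.6, 362.0, 252.1) = 252.1 kips → gross-section yield.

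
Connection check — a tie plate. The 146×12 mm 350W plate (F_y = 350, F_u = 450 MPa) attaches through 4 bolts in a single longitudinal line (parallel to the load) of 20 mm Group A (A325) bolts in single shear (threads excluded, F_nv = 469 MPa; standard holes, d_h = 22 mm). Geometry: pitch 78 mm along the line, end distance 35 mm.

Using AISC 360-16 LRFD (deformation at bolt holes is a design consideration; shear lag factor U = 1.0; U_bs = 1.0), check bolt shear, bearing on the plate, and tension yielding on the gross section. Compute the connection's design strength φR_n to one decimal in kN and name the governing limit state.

442.0 kN (bolt shear governs)

Bolt shear: A_b = π(20)²/4 = 314.16 mm². φR_n = 0.75 × 469 × 314.16 × 4 × 1 = 442.0 kN.
Bearing (12 mm plate, F_u = 450 MPa): end bolts L_c = 35 − 22/2 = 24, R_n = min(1.2×24×12×450, 2.4×20×12×450) = 155.52 kN/bolt; interior L_c = 78 − 22 = 56, R_n = 259.2 kN/bolt. φR_n = 0.75 × (1×155.52 + 3×259.2) = 699.8 kN.
Tension yield (gross): A_g = 146×12 = 1752 mm². φR_n = 0.90 × 350 × 1752 = 551.9 kN.
Governing: min(442.0, 699.8, 551.9) = 442.0 kN → bolt shear.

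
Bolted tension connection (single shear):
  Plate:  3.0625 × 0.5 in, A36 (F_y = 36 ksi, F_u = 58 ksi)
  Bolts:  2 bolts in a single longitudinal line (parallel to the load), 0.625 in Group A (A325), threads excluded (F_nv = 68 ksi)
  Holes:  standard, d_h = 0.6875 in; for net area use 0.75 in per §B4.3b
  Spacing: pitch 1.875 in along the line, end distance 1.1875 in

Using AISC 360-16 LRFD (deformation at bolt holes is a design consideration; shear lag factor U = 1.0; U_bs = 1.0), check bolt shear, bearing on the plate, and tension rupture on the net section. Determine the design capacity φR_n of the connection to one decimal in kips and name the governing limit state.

Bolt shear: A_b = π(0.625)²/4 = 0.3068 in². φR_n = 0.75 × 68 × 0.3068 × 2 × 1 = 31.3 kips.
Bearing (0.5 in plate, F_u = 58 ksi): end bolts L_c = 1.1875 − 0.6875/2 = 0.84375, R_n = min(1.2×0.84375×0.5×58, 2.4×0.625×0.5×58) = 29.363 kips/bolt; interior L_c = 1.875 − 0.6875 = 1.1875, R_n = 41.325 kips/bolt. φR_n = 0.75 × (1×29.363 + 1×41.325) = 53.0 kips.
Tension rupture (net): A_n = (3.0625 − 1×0.75)×0.5 = 1.1563 in² (U = 1.0, A_e = A_n). φR_n = 0.75 × 58 × 1.1563 = 50.3 kips.
Governing: min(31.3, 53.0, 50.3) = 31.3 kips → bolt shear.

31.3 kips (bolt shear governs)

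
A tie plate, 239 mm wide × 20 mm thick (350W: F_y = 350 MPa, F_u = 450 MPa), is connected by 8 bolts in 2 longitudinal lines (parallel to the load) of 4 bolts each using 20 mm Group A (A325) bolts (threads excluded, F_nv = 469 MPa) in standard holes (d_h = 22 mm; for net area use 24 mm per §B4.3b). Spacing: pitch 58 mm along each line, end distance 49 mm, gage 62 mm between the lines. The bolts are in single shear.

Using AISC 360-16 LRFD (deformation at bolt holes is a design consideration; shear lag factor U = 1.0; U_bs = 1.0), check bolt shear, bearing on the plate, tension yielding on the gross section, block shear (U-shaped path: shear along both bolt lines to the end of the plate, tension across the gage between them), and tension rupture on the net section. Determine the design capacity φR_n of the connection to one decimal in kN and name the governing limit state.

Bolt shear: A_b = π(20)²/4 = 314.16 mm². φR_n = 0.75 × 469 × 314.16 × 8 × 1 = 884.0 kN.
Bearing (20 mm plate, F_u = 450 MPa): end bolts L_c = 49 − 22/2 = 38, R_n = min(1.2×38×20×450, 2.4×20×20×450) = 410.4 kN/bolt; interior L_c = 58 − 22 = 36, R_n = 388.8 kN/bolt. φR_n = 0.75 × (2×410.4 + 6×388.8) = 2365.2 kN.
Tension yield (gross): A_g = 239×20 = 4780 mm². φR_n = 0.90 × 350 × 4780 = 1505.7 kN.
Block shear: shear path 2×[49+3×58] = 2×223 mm, A_gv = 8920, A_nv = 2×(223 − 3.5×24)×20 = 5560 mm²; tension across gage: (62 − 1×24)×20 = 760 mm². R_n = min(0.6×450×5560, 0.6×350×8920) + 1.0×450×760 = min(1501.2, 1873.2) + 342 = 1843.2 kN. φR_n = 0.75 × 1843.2 = 1382.4 kN.
Tension rupture (net): A_n = (239 − 2×24)×20 = 3820 mm² (U = 1.0, A_e = A_n). φR_n = 0.75 × 450 × 3820 = 1289.3 kN.
Governing: min(884.0, 2365.2, 1505.7, 1382.4, 1289.3) = 884.0 kN → bolt shear.

884.0 kN (bolt shear governs)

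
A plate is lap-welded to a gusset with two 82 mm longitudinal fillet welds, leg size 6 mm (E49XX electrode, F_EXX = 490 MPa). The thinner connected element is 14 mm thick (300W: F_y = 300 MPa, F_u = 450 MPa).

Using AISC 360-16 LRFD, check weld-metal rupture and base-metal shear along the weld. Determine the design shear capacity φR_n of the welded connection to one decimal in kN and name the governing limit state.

153.4 kN (weld metal governs)

Weld metal: throat = 0.707×6 = 4.242 mm, L = 2×82 = 164 mm. φR_n = 0.75 × 0.6 × 490 × 4.242 × 164 = 153.4 kN.
Base metal shear (14 mm plate): yield φR_n = 1.0×0.6×300×14×164 = 413.3 kN; rupture φR_n = 0.75×0.6×450×14×164 = 464.9 kN; take 413.3 kN (yield).
Governing: min(153.4, 413.3) = 153.4 kN → weld metal.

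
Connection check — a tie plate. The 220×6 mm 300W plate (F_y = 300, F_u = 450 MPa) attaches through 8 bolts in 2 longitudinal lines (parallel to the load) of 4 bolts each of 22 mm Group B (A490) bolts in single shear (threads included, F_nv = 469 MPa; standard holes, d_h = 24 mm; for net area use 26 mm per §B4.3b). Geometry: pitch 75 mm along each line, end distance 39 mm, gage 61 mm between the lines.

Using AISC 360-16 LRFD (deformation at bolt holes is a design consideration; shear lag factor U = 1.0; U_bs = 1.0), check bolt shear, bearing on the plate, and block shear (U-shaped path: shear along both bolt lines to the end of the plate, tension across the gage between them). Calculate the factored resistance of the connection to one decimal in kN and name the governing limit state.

Bolt shear: A_b = π(22)²/4 = 380.13 mm². φR_n = 0.75 × 469 × 380.13 × 8 × 1 = 1069.7 kN.
Bearing (6 mm plate, F_u = 450 MPa): end bolts L_c = 39 − 24/2 = 27, R_n = min(1.2×27×6×450, 2.4×22×6×450) = 87.48 kN/bolt; interior L_c = 75 − 24 = 51, R_n = 142.56 kN/bolt. φR_n = 0.75 × (2×87.48 + 6×142.56) = 772.7 kN.
Block shear: shear path 2×[39+3×75] = 2×264 mm, A_gv = 3168, A_nv = 2×(264 − 3.5×26)×6 = 2076 mm²; tension across gage: (61 − 1×26)×6 = 210 mm². R_n = min(0.6×450×2076, 0.6×300×3168) + 1.0×450×210 = min(560.52, 570.24) + 94.5 = 655.02 kN. φR_n = 0.75 × 655.02 = 491.3 kN.
Governing: min(1069.7, 772.7, 491.3) = 491.3 kN → block shear.

491.3 kN (block shear governs)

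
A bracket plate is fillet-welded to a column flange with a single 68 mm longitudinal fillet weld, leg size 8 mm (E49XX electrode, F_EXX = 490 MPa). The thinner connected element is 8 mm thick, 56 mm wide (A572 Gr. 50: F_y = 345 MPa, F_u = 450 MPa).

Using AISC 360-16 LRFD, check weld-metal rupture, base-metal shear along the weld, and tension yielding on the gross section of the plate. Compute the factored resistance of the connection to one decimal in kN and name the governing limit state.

84.8 kN (weld metal governs)

Weld metal: throat = 0.707×8 = 5.656 mm, L = 68 mm. φR_n = 0.75 × 0.6 × 490 × 5.656 × 68 = 84.8 kN.
Base metal shear (8 mm plate): yield φR_n = 1.0×0.6×345×8×68 = 112.6 kN; rupture φR_n = 0.75×0.6×450×8×68 = 110.2 kN; take 110.2 kN (rupture).
Tension yield (gross): A_g = 56×8 = 448 mm². φR_n = 0.90 × 345 × 448 = 139.1 kN.
Governing: min(84.8, 110.2, 139.1) = 84.8 kN → weld metal.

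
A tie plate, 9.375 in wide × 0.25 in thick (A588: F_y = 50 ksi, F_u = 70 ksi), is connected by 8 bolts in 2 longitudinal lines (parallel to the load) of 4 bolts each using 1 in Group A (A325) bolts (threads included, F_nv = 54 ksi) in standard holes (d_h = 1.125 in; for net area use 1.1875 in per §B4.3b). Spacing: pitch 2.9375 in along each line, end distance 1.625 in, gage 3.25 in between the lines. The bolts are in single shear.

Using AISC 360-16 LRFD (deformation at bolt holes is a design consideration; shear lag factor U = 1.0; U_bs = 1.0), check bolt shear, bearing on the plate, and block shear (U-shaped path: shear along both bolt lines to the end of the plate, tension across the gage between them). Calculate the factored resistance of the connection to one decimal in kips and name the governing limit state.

126.0 kips (block shear governs)

Bolt shear: A_b = π(1)²/4 = 0.7854 in². φR_n = 0.75 × 54 × 0.7854 × 8 × 1 = 254.5 kips.
Bearing (0.25 in plate, F_u = 70 ksi): end bolts L_c = 1.625 − 1.125/2 = 1.0625, R_n = min(1.2×1.0625×0.25×70, 2.4×1×0.25×70) = 22.313 kips/bolt; interior L_c = 2.9375 − 1.125 = 1.8125, R_n = 38.063 kips/bolt. φR_n = 0.75 × (2×22.313 + 6×38.063) = 204.8 kips.
Block shear: shear path 2×[1.625+3×2.9375] = 2×10.4375 in, A_gv = 5.2188, A_nv = 2×(10.4375 − 3.5×1.1875)×0.25 = 3.1406 in²; tension across gage: (3.25 − 1×1.1875)×0.25 = 0.51563 in². R_n = min(0.6×70×3.1406, 0.6×50×5.2188) + 1.0×70×0.51563 = min(131.91, 156.56) + 36.094 = 168 kips. φR_n = 0.75 × 168 = 126.0 kips.
Governing: min(254.5, 204.8, 126.0) = 126.0 kips → block shear.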